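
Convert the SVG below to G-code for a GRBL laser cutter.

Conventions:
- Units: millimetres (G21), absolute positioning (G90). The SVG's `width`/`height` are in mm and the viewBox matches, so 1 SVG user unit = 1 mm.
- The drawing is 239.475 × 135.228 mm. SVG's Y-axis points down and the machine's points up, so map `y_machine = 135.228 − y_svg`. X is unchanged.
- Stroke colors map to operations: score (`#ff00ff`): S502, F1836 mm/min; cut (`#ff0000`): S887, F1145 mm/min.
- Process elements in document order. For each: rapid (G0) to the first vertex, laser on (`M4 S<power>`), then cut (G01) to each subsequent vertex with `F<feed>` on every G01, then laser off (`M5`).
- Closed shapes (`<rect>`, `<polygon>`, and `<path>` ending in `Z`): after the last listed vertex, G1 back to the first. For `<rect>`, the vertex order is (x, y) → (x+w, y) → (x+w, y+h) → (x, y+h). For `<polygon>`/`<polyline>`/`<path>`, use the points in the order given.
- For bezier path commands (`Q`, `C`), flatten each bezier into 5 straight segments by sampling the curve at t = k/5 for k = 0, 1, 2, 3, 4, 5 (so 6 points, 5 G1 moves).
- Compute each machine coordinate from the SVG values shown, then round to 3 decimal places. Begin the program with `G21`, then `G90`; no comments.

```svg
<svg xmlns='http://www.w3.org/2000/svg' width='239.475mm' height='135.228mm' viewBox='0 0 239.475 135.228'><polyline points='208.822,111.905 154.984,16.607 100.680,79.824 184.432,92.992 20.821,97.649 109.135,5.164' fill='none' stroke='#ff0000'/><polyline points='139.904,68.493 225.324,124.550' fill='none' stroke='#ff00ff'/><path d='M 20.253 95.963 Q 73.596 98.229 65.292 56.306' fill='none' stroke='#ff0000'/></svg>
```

viewBox `0 0 239.475 135.228` with mm width/height → 1 unit = 1 mm. Flip: y_m = 135.228 − y_svg.

**Shape 1** — `<polyline>` open polyline, stroke `#ff0000` → cut (S887, F1145). Machine vertices: (208.822,23.323) → (154.984,118.621) → (100.680,55.404) → (184.432,42.236) → (20.821,37.579) → (109.135,130.064). Open path.

**Shape 2** — `<polyline>` line segment, stroke `#ff00ff` → score (S502, F1836). Machine vertices: (139.904,66.735) → (225.324,10.678). Open path.

**Shape 3** — `<path>` quadratic bezier, stroke `#ff0000` → cut (S887, F1145). Control points (SVG): P0=(20.253,95.963), P1=(73.596,98.229), P2=(65.292,56.306); sampled at t=k/5. Machine vertices: (20.253,39.265) → (39.124,40.126) → (53.064,44.522) → (62.072,52.454) → (66.148,63.920) → (65.292,78.922). Open path.

G21
G90
G0 X208.822 Y23.323
M4 S887
G01 X154.984 Y118.621 F1145
G01 X100.680 Y55.404 F1145
G01 X184.432 Y42.236 F1145
G01 X20.821 Y37.579 F1145
G01 X109.135 Y130.064 F1145
M5
G0 X139.904 Y66.735
M4 S502
G01 X225.324 Y10.678 F1836
M5
G0 X20.253 Y39.265
M4 S887
G01 X39.124 Y40.126 F1145
G01 X53.064 Y44.522 F1145
G01 X62.072 Y52.454 F1145
G01 X66.148 Y63.920 F1145
G01 X65.292 Y78.922 F1145
M5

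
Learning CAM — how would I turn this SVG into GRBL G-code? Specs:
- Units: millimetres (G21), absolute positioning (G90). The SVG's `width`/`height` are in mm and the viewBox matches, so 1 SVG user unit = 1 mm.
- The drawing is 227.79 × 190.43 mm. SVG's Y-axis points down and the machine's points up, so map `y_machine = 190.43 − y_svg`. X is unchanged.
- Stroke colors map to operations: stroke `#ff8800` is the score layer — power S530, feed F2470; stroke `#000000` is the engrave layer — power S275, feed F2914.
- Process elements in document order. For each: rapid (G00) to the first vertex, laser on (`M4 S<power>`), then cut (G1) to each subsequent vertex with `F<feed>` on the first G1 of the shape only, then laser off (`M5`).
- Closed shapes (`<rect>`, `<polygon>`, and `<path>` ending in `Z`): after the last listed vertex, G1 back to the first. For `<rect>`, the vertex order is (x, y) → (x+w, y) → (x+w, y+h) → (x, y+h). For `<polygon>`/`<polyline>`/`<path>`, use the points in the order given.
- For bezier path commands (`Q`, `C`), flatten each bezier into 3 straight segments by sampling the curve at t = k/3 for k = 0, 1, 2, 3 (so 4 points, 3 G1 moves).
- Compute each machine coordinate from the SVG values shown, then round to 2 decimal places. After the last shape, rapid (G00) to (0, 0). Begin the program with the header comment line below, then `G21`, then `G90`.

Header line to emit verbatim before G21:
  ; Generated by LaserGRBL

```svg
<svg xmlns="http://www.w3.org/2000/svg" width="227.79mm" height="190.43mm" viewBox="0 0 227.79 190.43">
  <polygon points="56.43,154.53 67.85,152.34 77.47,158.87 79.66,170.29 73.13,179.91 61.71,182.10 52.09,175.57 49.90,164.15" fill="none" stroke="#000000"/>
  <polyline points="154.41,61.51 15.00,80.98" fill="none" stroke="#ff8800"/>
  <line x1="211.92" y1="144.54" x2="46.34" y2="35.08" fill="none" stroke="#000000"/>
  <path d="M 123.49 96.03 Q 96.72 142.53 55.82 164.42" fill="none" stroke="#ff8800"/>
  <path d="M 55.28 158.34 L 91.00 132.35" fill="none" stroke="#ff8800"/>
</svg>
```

; Generated by LaserGRBL
G21
G90
G00 X56.43 Y35.90
M4 S275
G1 X67.85 Y38.09 F2914
G1 X77.47 Y31.56
G1 X79.66 Y20.14
G1 X73.13 Y10.52
G1 X61.71 Y8.33
G1 X52.09 Y14.86
G1 X49.90 Y26.28
G1 X56.43 Y35.90
M5
G00 X154.41 Y128.92
M4 S530
G1 X15.00 Y109.45 F2470
M5
G00 X211.92 Y45.89
M4 S275
G1 X46.34 Y155.35 F2914
M5
G00 X123.49 Y94.40
M4 S530
G1 X104.07 Y66.13 F2470
G1 X81.52 Y43.34
G1 X55.82 Y26.01
M5
G00 X55.28 Y32.09
M4 S530
G1 X91.00 Y58.08 F2470
M5
G00 X0.00 Y0.00

1 u = 1 mm; y_m = 190.43 − y.

[1] `<polygon>` regular polygon, #000000→engrave S275 F2914: (56.43,35.90) → (67.85,38.09) → (77.47,31.56) → (79.66,20.14) → (73.13,10.52) → (61.71,8.33) → (52.09,14.86) → (49.90,26.28) → (56.43,35.90) (closed)

[2] `<polyline>` line segment, #ff8800→score S530 F2470: (154.41,128.92) → (15.00,109.45)

[3] `<line>` line segment, #000000→engrave S275 F2914: (211.92,45.89) → (46.34,155.35)

[4] `<path>` quadratic bezier, #ff8800→score S530 F2470: (123.49,94.40) → (104.07,66.13) → (81.52,43.34) → (55.82,26.01)

[5] `<path>` line segment, #ff8800→score S530 F2470: (55.28,32.09) → (91.00,58.08)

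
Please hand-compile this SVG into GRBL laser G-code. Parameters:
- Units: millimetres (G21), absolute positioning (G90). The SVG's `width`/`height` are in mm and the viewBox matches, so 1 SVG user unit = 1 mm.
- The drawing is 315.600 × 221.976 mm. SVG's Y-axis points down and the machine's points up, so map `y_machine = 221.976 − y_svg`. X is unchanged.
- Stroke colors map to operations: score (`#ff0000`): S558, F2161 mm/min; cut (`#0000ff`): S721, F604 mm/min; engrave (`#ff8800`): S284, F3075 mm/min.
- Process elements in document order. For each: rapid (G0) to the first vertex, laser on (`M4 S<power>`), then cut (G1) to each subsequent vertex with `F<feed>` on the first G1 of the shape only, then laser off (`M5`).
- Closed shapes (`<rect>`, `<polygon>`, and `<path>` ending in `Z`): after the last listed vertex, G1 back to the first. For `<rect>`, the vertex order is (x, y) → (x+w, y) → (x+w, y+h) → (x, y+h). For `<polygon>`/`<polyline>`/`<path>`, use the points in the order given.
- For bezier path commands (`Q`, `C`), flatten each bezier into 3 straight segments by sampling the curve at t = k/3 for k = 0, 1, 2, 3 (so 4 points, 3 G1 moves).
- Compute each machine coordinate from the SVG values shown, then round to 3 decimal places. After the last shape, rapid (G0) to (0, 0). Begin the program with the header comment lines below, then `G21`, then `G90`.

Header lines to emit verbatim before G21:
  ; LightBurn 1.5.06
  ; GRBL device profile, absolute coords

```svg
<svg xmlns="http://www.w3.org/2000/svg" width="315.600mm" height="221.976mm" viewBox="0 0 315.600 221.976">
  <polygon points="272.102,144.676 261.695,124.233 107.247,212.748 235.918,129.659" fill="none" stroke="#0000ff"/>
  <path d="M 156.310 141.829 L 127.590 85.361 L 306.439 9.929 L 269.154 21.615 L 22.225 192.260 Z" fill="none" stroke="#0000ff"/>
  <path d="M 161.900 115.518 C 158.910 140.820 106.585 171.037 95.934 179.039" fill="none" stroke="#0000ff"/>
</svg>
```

Since the viewBox matches the mm dimensions, user units are millimetres directly. The only transform is the Y-flip y_m = 221.976 − y_svg.

Shape 1 is a closed polygon drawn with `<polygon>`. Its stroke #0000ff means cut at S721, F604. After flipping Y the toolpath is (272.102,77.300) → (261.695,97.743) → (107.247,9.228) → (235.918,92.317) → (272.102,77.300), returning to the start.

Shape 2 is a closed polygon drawn with `<path>`. Its stroke #0000ff means cut at S721, F604. After flipping Y the toolpath is (156.310,80.147) → (127.590,136.615) → (306.439,212.047) → (269.154,200.361) → (22.225,29.716) → (156.310,80.147), returning to the start.

Shape 3 is a cubic bezier drawn with `<path>`. Its stroke #0000ff means cut at S721, F604. After flipping Y the toolpath is (161.900,106.458) → (145.836,80.522) → (117.106,57.339) → (95.934,42.937).

; LightBurn 1.5.06
; GRBL device profile, absolute coords
G21
G90
G0 X272.102 Y77.300
M4 S721
G1 X261.695 Y97.743 F604
G1 X107.247 Y9.228
G1 X235.918 Y92.317
G1 X272.102 Y77.300
M5
G0 X156.310 Y80.147
M4 S721
G1 X127.590 Y136.615 F604
G1 X306.439 Y212.047
G1 X269.154 Y200.361
G1 X22.225 Y29.716
G1 X156.310 Y80.147
M5
G0 X161.900 Y106.458
M4 S721
G1 X145.836 Y80.522 F604
G1 X117.106 Y57.339
G1 X95.934 Y42.937
M5
G0 X0.000 Y0.000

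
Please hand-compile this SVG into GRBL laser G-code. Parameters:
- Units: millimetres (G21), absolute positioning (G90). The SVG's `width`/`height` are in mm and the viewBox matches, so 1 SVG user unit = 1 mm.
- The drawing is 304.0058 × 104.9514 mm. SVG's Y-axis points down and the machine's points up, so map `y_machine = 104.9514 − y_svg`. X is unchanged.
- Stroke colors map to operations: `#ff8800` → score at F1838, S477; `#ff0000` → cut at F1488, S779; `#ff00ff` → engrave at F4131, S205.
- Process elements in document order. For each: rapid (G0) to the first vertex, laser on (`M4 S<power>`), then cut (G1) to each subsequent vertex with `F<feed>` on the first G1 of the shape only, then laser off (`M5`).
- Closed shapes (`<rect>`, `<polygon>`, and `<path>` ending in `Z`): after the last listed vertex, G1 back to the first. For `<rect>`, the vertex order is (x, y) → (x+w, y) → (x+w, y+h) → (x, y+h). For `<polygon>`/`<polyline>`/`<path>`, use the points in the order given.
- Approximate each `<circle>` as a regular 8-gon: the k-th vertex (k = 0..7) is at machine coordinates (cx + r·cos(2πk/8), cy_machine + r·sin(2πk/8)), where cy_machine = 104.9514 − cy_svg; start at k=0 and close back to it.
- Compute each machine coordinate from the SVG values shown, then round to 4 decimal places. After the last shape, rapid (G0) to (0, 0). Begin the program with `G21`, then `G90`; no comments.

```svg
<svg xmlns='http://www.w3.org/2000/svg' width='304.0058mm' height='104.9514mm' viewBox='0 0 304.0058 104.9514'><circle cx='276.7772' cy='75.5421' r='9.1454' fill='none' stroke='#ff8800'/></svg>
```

1 u = 1 mm; y_m = 104.9514 − y.

[1] `<circle>` circle, #ff8800→score S477 F1838: (285.9226,29.4093) → (283.2440,35.8761) → (276.7772,38.5547) → (270.3104,35.8761) → (267.6318,29.4093) → (270.3104,22.9425) → (276.7772,20.2639) → (283.2440,22.9425) → (285.9226,29.4093) (closed)

G21
G90
G0 X285.9226 Y29.4093
M4 S477
G1 X283.2440 Y35.8761 F1838
G1 X276.7772 Y38.5547
G1 X270.3104 Y35.8761
G1 X267.6318 Y29.4093
G1 X270.3104 Y22.9425
G1 X276.7772 Y20.2639
G1 X283.2440 Y22.9425
G1 X285.9226 Y29.4093
M5
G0 X0.0000 Y0.0000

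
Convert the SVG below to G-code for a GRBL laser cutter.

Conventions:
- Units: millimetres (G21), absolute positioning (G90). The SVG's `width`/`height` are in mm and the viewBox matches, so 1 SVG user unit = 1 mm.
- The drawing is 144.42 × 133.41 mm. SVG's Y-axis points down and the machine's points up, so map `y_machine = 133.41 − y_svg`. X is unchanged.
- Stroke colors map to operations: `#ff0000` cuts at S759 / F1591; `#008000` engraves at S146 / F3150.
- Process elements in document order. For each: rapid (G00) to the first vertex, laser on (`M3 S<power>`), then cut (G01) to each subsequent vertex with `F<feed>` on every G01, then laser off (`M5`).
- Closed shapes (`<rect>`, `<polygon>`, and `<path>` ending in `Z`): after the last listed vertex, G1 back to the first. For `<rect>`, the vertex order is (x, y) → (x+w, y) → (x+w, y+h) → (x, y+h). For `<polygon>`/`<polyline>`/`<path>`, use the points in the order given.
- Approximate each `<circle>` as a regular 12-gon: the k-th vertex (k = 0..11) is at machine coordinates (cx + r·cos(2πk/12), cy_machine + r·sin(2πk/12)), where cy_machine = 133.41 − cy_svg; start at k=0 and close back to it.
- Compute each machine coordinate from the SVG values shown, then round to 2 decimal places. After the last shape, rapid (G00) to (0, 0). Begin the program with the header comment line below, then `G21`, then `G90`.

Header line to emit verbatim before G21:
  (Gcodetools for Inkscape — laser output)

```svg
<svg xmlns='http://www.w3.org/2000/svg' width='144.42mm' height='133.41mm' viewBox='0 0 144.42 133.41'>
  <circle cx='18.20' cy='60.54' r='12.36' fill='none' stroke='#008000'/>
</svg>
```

(Gcodetools for Inkscape — laser output)
G21
G90
G00 X30.56 Y72.87
M3 S146
G01 X28.90 Y79.05 F3150
G01 X24.38 Y83.57 F3150
G01 X18.20 Y85.23 F3150
G01 X12.02 Y83.57 F3150
G01 X7.50 Y79.05 F3150
G01 X5.84 Y72.87 F3150
G01 X7.50 Y66.69 F3150
G01 X12.02 Y62.17 F3150
G01 X18.20 Y60.51 F3150
G01 X24.38 Y62.17 F3150
G01 X28.90 Y66.69 F3150
G01 X30.56 Y72.87 F3150
M5
G00 X0.00 Y0.00

Since the viewBox matches the mm dimensions, user units are millimetres directly. The only transform is the Y-flip y_m = 133.41 − y_svg.

Shape 1 is a circle drawn with `<circle>`. Its stroke #008000 means engrave at S146, F3150. After flipping Y the toolpath is (30.56,72.87) → (28.90,79.05) → (24.38,83.57) → (18.20,85.23) → (12.02,83.57) → (7.50,79.05) → (5.84,72.87) → (7.50,66.69) → (12.02,62.17) → (18.20,60.51) → (24.38,62.17) → (28.90,66.69) → (30.56,72.87), returning to the start.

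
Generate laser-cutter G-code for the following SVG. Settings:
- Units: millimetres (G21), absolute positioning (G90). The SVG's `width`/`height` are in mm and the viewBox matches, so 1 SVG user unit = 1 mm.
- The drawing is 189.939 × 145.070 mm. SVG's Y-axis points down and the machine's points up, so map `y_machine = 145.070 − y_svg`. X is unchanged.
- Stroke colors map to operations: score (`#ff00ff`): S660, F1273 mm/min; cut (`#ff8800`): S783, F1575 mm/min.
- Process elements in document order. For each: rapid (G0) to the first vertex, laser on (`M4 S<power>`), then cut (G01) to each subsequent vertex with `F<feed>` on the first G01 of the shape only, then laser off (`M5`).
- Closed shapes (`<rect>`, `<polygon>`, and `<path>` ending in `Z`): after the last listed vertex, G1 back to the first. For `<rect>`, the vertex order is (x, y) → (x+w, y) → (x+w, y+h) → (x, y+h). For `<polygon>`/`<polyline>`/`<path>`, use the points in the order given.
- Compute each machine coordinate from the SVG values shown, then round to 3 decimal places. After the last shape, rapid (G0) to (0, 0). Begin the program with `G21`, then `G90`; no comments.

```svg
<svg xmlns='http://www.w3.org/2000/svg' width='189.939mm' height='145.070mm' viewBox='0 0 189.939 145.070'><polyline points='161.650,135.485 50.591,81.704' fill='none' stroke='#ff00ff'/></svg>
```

viewBox `0 0 189.939 145.070` with mm width/height → 1 unit = 1 mm. Flip: y_m = 145.070 − y_svg.

**Shape 1** — `<polyline>` line segment, stroke `#ff00ff` → score (S660, F1273). Machine vertices: (161.650,9.585) → (50.591,63.366). Open path.

G21
G90
G0 X161.650 Y9.585
M4 S660
G01 X50.591 Y63.366 F1273
M5
G0 X0.000 Y0.000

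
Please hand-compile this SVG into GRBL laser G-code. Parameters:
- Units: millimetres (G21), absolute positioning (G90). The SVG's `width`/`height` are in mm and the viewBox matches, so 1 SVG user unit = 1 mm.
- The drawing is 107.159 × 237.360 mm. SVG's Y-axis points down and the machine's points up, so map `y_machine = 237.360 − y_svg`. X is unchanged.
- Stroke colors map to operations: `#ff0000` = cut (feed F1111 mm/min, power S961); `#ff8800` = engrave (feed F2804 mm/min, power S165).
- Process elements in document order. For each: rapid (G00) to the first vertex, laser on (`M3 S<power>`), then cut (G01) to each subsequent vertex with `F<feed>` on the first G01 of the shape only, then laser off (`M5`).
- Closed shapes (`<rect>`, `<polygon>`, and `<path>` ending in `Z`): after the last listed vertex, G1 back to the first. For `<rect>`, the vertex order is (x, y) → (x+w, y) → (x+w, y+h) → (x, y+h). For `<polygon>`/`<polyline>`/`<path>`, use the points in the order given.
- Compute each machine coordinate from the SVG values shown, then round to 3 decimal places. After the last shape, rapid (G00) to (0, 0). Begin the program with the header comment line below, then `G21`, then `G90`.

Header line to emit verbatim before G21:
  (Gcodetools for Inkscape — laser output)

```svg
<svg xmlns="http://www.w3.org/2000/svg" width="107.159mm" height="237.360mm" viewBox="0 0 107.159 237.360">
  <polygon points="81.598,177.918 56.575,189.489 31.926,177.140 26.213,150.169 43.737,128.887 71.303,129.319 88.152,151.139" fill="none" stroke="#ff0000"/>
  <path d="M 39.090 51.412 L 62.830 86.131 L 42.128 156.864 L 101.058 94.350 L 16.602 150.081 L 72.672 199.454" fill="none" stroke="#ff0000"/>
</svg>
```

(Gcodetools for Inkscape — laser output)
G21
G90
G00 X81.598 Y59.442
M3 S961
G01 X56.575 Y47.871 F1111
G01 X31.926 Y60.220
G01 X26.213 Y87.191
G01 X43.737 Y108.473
G01 X71.303 Y108.041
G01 X88.152 Y86.221
G01 X81.598 Y59.442
M5
G00 X39.090 Y185.948
M3 S961
G01 X62.830 Y151.229 F1111
G01 X42.128 Y80.496
G01 X101.058 Y143.010
G01 X16.602 Y87.279
G01 X72.672 Y37.906
M5
G00 X0.000 Y0.000

Since the viewBox matches the mm dimensions, user units are millimetres directly. The only transform is the Y-flip y_m = 237.360 − y_svg.

Shape 1 is a regular polygon drawn with `<polygon>`. Its stroke #ff0000 means cut at S961, F1111. After flipping Y the toolpath is (81.598,59.442) → (56.575,47.871) → (31.926,60.220) → (26.213,87.191) → (43.737,108.473) → (71.303,108.041) → (88.152,86.221) → (81.598,59.442), returning to the start.

Shape 2 is a open polyline drawn with `<path>`. Its stroke #ff0000 means cut at S961, F1111. After flipping Y the toolpath is (39.090,185.948) → (62.830,151.229) → (42.128,80.496) → (101.058,143.010) → (16.602,87.279) → (72.672,37.906).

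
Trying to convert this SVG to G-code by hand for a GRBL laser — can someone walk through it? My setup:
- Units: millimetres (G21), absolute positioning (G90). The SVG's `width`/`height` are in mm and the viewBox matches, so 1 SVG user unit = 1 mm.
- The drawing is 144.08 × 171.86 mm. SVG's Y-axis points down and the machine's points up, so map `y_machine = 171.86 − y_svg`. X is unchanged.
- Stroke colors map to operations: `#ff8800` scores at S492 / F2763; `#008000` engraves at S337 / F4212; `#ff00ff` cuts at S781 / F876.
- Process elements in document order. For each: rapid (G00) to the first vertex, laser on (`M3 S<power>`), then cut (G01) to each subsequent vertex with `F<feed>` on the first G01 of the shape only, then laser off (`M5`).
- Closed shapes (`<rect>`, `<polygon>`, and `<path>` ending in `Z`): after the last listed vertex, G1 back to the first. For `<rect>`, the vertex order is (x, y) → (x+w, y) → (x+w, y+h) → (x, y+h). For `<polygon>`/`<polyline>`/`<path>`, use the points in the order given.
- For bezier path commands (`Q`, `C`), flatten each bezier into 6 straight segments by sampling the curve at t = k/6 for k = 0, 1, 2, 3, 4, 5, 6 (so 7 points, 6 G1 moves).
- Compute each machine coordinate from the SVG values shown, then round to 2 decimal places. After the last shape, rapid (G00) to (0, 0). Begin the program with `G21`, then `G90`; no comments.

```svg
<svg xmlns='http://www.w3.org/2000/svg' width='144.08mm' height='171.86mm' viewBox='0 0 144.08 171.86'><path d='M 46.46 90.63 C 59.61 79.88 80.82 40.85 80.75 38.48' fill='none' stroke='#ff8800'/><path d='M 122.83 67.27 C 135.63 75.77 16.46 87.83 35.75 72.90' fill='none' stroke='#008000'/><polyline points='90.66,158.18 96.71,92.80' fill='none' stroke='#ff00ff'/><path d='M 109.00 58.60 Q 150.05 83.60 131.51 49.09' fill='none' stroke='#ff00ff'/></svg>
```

Since the viewBox matches the mm dimensions, user units are millimetres directly. The only transform is the Y-flip y_m = 171.86 − y_svg.

Shape 1 is a cubic bezier drawn with `<path>`. Its stroke #ff8800 means score at S492, F2763. After flipping Y the toolpath is (46.46,81.23) → (53.57,88.66) → (61.21,99.00) → (68.56,110.45) → (74.81,121.20) → (79.15,129.44) → (80.75,133.38).

Shape 2 is a cubic bezier drawn with `<path>`. Its stroke #008000 means engrave at S337, F4212. After flipping Y the toolpath is (122.83,104.59) → (119.48,100.18) → (101.66,96.03) → (76.86,92.99) → (52.60,91.90) → (36.39,93.60) → (35.75,98.96).

Shape 3 is a line segment drawn with `<polyline>`. Its stroke #ff00ff means cut at S781, F876. After flipping Y the toolpath is (90.66,13.68) → (96.71,79.06).

Shape 4 is a quadratic bezier drawn with `<path>`. Its stroke #ff00ff means cut at S781, F876. After flipping Y the toolpath is (109.00,113.26) → (121.03,106.58) → (129.75,103.21) → (135.15,103.14) → (137.25,106.38) → (136.03,112.92) → (131.51,122.77).

G21
G90
G00 X46.46 Y81.23
M3 S492
G01 X53.57 Y88.66 F2763
G01 X61.21 Y99.00
G01 X68.56 Y110.45
G01 X74.81 Y121.20
G01 X79.15 Y129.44
G01 X80.75 Y133.38
M5
G00 X122.83 Y104.59
M3 S337
G01 X119.48 Y100.18 F4212
G01 X101.66 Y96.03
G01 X76.86 Y92.99
G01 X52.60 Y91.90
G01 X36.39 Y93.60
G01 X35.75 Y98.96
M5
G00 X90.66 Y13.68
M3 S781
G01 X96.71 Y79.06 F876
M5
G00 X109.00 Y113.26
M3 S781
G01 X121.03 Y106.58 F876
G01 X129.75 Y103.21
G01 X135.15 Y103.14
G01 X137.25 Y106.38
G01 X136.03 Y112.92
G01 X131.51 Y122.77
M5
G00 X0.00 Y0.00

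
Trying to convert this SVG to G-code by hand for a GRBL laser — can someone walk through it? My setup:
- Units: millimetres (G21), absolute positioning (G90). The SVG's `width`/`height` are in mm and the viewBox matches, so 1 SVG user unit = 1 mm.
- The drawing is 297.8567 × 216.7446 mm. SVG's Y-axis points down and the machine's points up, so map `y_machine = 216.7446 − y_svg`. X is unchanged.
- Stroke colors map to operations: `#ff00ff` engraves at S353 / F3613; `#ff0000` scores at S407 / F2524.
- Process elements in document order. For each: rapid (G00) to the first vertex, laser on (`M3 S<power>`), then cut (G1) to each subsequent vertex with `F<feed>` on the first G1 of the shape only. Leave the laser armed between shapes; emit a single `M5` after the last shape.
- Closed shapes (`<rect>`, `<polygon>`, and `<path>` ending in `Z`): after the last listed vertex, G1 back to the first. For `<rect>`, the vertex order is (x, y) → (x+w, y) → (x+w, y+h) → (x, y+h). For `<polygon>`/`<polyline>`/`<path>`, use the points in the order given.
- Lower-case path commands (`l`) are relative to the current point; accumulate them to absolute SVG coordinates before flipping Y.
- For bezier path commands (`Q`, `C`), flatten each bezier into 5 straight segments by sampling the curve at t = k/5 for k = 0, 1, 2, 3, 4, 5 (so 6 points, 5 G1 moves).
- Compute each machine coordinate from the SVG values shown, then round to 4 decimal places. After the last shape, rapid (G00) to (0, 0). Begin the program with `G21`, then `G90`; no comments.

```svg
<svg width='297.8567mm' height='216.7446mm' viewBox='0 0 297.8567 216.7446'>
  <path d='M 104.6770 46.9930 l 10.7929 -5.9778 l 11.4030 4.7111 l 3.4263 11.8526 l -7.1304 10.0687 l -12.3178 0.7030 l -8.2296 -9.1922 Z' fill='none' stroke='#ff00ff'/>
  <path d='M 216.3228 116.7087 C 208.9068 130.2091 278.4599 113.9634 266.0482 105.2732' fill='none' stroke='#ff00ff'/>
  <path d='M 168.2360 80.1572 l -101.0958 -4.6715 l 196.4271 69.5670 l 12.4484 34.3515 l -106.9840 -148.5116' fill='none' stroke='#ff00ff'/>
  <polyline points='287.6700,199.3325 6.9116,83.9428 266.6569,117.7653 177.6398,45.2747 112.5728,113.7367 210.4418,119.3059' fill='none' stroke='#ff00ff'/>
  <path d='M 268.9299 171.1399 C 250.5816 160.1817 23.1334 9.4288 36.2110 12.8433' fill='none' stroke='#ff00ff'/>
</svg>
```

Since the viewBox matches the mm dimensions, user units are millimetres directly. The only transform is the Y-flip y_m = 216.7446 − y_svg.

Shape 1 is a regular polygon drawn with `<path>`. Its stroke #ff00ff means engrave at S353, F3613. After flipping Y the toolpath is (104.6770,169.7516) → (115.4699,175.7294) → (126.8729,171.0183) → (130.2992,159.1657) → (123.1688,149.0970) → (110.8510,148.3940) → (102.6214,157.5862) → (104.6770,169.7516), returning to the start.

Shape 2 is a cubic bezier drawn with `<path>`. Its stroke #ff00ff means engrave at S353, F3613. After flipping Y the toolpath is (216.3228,100.0359) → (219.8380,95.2068) → (234.1970,95.7262) → (251.7709,99.8038) → (264.9309,105.6490) → (266.0482,111.4714).

Shape 3 is a open polyline drawn with `<path>`. Its stroke #ff00ff means engrave at S353, F3613. After flipping Y the toolpath is (168.2360,136.5874) → (67.1402,141.2589) → (263.5673,71.6919) → (276.0157,37.3404) → (169.0317,185.8520).

Shape 4 is a open polyline drawn with `<polyline>`. Its stroke #ff00ff means engrave at S353, F3613. After flipping Y the toolpath is (287.6700,17.4121) → (6.9116,132.8018) → (266.6569,98.9793) → (177.6398,171.4699) → (112.5728,103.0079) → (210.4418,97.4387).

Shape 5 is a cubic bezier drawn with `<path>`. Its stroke #ff00ff means engrave at S353, F3613. After flipping Y the toolpath is (268.9299,45.6047) → (236.4259,66.6033) → (175.3200,107.0424) → (107.1942,152.8119) → (53.6305,189.8016) → (36.2110,203.9013).

G21
G90
G00 X104.6770 Y169.7516
M3 S353
G1 X115.4699 Y175.7294 F3613
G1 X126.8729 Y171.0183
G1 X130.2992 Y159.1657
G1 X123.1688 Y149.0970
G1 X110.8510 Y148.3940
G1 X102.6214 Y157.5862
G1 X104.6770 Y169.7516
G00 X216.3228 Y100.0359
M3 S353
G1 X219.8380 Y95.2068 F3613
G1 X234.1970 Y95.7262
G1 X251.7709 Y99.8038
G1 X264.9309 Y105.6490
G1 X266.0482 Y111.4714
G00 X168.2360 Y136.5874
M3 S353
G1 X67.1402 Y141.2589 F3613
G1 X263.5673 Y71.6919
G1 X276.0157 Y37.3404
G1 X169.0317 Y185.8520
G00 X287.6700 Y17.4121
M3 S353
G1 X6.9116 Y132.8018 F3613
G1 X266.6569 Y98.9793
G1 X177.6398 Y171.4699
G1 X112.5728 Y103.0079
G1 X210.4418 Y97.4387
G00 X268.9299 Y45.6047
M3 S353
G1 X236.4259 Y66.6033 F3613
G1 X175.3200 Y107.0424
G1 X107.1942 Y152.8119
G1 X53.6305 Y189.8016
G1 X36.2110 Y203.9013
M5
G00 X0.0000 Y0.0000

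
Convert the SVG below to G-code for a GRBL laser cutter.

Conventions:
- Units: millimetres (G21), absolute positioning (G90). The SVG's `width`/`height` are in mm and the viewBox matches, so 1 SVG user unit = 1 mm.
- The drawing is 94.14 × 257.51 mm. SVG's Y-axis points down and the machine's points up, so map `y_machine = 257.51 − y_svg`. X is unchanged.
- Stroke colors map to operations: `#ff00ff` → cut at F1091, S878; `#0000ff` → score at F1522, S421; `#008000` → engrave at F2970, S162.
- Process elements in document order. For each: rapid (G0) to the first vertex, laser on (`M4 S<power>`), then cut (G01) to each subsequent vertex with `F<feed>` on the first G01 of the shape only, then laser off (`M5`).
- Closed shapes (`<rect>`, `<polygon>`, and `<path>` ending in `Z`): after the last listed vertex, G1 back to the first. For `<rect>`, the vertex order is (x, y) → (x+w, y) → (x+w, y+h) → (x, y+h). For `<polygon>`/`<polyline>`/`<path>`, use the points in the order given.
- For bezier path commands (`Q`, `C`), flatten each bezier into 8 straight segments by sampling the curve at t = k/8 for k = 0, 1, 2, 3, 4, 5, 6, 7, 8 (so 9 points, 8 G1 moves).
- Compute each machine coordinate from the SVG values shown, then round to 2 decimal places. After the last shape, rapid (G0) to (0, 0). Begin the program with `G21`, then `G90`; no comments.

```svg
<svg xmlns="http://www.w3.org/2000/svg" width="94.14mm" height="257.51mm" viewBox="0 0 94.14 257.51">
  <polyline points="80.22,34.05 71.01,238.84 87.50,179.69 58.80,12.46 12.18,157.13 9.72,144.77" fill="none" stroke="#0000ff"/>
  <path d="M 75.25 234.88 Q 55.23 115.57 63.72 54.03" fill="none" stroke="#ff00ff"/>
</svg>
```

1 u = 1 mm; y_m = 257.51 − y.

[1] `<polyline>` open polyline, #0000ff→score S421 F1522: (80.22,223.46) → (71.01,18.67) → (87.50,77.82) → (58.80,245.05) → (12.18,100.38) → (9.72,112.74)

[2] `<path>` quadratic bezier, #ff00ff→cut S878 F1091: (75.25,22.63) → (70.69,51.55) → (67.02,78.67) → (64.24,103.99) → (62.36,127.50) → (61.36,149.20) → (61.26,169.10) → (62.04,187.19) → (63.72,203.48)

G21
G90
G0 X80.22 Y223.46
M4 S421
G01 X71.01 Y18.67 F1522
G01 X87.50 Y77.82
G01 X58.80 Y245.05
G01 X12.18 Y100.38
G01 X9.72 Y112.74
M5
G0 X75.25 Y22.63
M4 S878
G01 X70.69 Y51.55 F1091
G01 X67.02 Y78.67
G01 X64.24 Y103.99
G01 X62.36 Y127.50
G01 X61.36 Y149.20
G01 X61.26 Y169.10
G01 X62.04 Y187.19
G01 X63.72 Y203.48
M5
G0 X0.00 Y0.00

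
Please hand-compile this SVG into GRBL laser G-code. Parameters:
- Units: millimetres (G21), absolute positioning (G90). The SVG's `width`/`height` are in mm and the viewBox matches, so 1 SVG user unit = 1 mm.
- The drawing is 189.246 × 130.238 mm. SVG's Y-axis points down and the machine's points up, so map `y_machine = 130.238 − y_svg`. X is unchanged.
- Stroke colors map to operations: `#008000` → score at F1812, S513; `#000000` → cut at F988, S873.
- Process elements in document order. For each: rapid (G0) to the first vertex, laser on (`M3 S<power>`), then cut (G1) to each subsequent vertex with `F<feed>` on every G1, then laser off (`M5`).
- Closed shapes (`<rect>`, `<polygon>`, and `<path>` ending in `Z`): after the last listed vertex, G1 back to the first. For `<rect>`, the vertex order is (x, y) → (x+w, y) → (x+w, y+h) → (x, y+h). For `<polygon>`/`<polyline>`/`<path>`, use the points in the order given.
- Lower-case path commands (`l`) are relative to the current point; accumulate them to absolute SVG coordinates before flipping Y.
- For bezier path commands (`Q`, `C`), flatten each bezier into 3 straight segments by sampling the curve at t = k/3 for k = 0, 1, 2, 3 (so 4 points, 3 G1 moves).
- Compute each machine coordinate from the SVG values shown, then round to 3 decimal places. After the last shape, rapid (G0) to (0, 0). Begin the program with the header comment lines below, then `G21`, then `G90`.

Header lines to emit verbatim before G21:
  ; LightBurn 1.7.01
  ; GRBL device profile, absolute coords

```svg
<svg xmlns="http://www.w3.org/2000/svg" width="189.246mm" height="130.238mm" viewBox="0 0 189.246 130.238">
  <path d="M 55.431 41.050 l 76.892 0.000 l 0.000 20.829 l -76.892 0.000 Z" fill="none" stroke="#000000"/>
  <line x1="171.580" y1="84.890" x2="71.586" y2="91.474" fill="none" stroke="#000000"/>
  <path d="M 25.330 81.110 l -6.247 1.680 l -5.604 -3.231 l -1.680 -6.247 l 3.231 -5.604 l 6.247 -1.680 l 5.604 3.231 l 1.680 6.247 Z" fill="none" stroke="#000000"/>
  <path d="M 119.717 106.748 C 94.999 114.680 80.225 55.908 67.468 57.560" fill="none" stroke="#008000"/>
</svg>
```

1 u = 1 mm; y_m = 130.238 − y.

[1] `<path>` rectangle, #000000→cut S873 F988: (55.431,89.188) → (132.323,89.188) → (132.323,68.359) → (55.431,68.359) → (55.431,89.188) (closed)

[2] `<line>` line segment, #000000→cut S873 F988: (171.580,45.348) → (71.586,38.764)

[3] `<path>` regular polygon, #000000→cut S873 F988: (25.330,49.128) → (19.083,47.448) → (13.479,50.679) → (11.799,56.926) → (15.030,62.530) → (21.277,64.210) → (26.881,60.979) → (28.561,54.732) → (25.330,49.128) (closed)

[4] `<path>` cubic bezier, #008000→score S513 F1812: (119.717,23.490) → (98.020,33.084) → (81.191,58.897) → (67.468,72.678)

; LightBurn 1.7.01
; GRBL device profile, absolute coords
G21
G90
G0 X55.431 Y89.188
M3 S873
G1 X132.323 Y89.188 F988
G1 X132.323 Y68.359 F988
G1 X55.431 Y68.359 F988
G1 X55.431 Y89.188 F988
M5
G0 X171.580 Y45.348
M3 S873
G1 X71.586 Y38.764 F988
M5
G0 X25.330 Y49.128
M3 S873
G1 X19.083 Y47.448 F988
G1 X13.479 Y50.679 F988
G1 X11.799 Y56.926 F988
G1 X15.030 Y62.530 F988
G1 X21.277 Y64.210 F988
G1 X26.881 Y60.979 F988
G1 X28.561 Y54.732 F988
G1 X25.330 Y49.128 F988
M5
G0 X119.717 Y23.490
M3 S513
G1 X98.020 Y33.084 F1812
G1 X81.191 Y58.897 F1812
G1 X67.468 Y72.678 F1812
M5
G0 X0.000 Y0.000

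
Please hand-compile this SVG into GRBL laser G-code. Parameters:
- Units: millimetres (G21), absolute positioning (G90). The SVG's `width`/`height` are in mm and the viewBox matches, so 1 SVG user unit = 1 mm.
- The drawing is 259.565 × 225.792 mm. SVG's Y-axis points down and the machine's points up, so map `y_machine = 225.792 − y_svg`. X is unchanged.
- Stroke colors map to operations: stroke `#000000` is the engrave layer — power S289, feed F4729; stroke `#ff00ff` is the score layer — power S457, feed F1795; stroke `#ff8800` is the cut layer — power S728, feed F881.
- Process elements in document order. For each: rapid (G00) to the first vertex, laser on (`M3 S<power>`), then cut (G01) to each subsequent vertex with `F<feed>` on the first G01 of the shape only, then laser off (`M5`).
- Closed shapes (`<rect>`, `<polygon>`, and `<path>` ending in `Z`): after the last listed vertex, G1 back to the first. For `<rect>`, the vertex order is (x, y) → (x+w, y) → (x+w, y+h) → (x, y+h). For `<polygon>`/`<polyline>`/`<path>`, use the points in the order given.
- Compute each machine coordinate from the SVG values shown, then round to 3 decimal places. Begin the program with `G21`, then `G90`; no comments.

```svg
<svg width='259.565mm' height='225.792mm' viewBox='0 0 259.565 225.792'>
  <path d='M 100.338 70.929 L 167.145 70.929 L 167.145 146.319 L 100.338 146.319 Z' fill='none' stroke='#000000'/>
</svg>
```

viewBox `0 0 259.565 225.792` with mm width/height → 1 unit = 1 mm. Flip: y_m = 225.792 − y_svg.

**Shape 1** — `<path>` rectangle, stroke `#000000` → engrave (S289, F4729). Machine vertices: (100.338,154.863) → (167.145,154.863) → (167.145,79.473) → (100.338,79.473) → (100.338,154.863). Closed: final G1 returns to the first vertex.

G21
G90
G00 X100.338 Y154.863
M3 S289
G01 X167.145 Y154.863 F4729
G01 X167.145 Y79.473
G01 X100.338 Y79.473
G01 X100.338 Y154.863
M5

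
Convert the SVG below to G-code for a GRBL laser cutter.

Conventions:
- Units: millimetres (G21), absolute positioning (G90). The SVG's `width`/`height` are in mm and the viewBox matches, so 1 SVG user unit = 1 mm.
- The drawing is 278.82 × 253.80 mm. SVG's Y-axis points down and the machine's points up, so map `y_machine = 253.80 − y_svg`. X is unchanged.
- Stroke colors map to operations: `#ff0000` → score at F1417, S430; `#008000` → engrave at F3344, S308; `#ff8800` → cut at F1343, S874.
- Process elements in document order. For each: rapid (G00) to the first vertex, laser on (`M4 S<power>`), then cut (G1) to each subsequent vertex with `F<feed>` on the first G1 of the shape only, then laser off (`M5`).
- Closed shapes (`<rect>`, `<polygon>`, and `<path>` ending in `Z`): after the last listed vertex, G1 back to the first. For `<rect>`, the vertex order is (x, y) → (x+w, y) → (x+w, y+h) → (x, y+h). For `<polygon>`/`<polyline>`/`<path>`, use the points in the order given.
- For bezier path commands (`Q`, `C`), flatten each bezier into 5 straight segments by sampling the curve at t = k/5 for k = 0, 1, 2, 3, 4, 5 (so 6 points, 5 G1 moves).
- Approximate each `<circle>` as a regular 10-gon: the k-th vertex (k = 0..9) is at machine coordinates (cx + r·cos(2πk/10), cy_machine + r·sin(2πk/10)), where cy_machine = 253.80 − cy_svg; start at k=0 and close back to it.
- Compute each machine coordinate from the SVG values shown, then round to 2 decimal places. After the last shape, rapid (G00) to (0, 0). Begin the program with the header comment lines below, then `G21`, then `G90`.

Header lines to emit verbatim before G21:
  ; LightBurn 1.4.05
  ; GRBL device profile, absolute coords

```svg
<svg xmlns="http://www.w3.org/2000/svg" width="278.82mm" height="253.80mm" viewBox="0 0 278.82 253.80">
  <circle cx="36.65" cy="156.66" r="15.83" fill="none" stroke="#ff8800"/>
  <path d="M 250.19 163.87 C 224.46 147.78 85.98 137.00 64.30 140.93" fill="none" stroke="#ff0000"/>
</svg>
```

; LightBurn 1.4.05
; GRBL device profile, absolute coords
G21
G90
G00 X52.48 Y97.14
M4 S874
G1 X49.46 Y106.44 F1343
G1 X41.54 Y112.20
G1 X31.76 Y112.20
G1 X23.84 Y106.44
G1 X20.82 Y97.14
G1 X23.84 Y87.84
G1 X31.76 Y82.08
G1 X41.54 Y82.08
G1 X49.46 Y87.84
G1 X52.48 Y97.14
M5
G00 X250.19 Y89.93
M4 S430
G1 X223.06 Y98.87 F1417
G1 X179.89 Y106.09
G1 X131.69 Y111.13
G1 X89.49 Y113.54
G1 X64.30 Y112.87
M5
G00 X0.00 Y0.00

Since the viewBox matches the mm dimensions, user units are millimetres directly. The only transform is the Y-flip y_m = 253.80 − y_svg.

Shape 1 is a circle drawn with `<circle>`. Its stroke #ff8800 means cut at S874, F1343. After flipping Y the toolpath is (52.48,97.14) → (49.46,106.44) → (41.54,112.20) → (31.76,112.20) → (23.84,106.44) → (20.82,97.14) → (23.84,87.84) → (31.76,82.08) → (41.54,82.08) → (49.46,87.84) → (52.48,97.14), returning to the start.

Shape 2 is a cubic bezier drawn with `<path>`. Its stroke #ff0000 means score at S430, F1417. After flipping Y the toolpath is (250.19,89.93) → (223.06,98.87) → (179.89,106.09) → (131.69,111.13) → (89.49,113.54) → (64.30,112.87).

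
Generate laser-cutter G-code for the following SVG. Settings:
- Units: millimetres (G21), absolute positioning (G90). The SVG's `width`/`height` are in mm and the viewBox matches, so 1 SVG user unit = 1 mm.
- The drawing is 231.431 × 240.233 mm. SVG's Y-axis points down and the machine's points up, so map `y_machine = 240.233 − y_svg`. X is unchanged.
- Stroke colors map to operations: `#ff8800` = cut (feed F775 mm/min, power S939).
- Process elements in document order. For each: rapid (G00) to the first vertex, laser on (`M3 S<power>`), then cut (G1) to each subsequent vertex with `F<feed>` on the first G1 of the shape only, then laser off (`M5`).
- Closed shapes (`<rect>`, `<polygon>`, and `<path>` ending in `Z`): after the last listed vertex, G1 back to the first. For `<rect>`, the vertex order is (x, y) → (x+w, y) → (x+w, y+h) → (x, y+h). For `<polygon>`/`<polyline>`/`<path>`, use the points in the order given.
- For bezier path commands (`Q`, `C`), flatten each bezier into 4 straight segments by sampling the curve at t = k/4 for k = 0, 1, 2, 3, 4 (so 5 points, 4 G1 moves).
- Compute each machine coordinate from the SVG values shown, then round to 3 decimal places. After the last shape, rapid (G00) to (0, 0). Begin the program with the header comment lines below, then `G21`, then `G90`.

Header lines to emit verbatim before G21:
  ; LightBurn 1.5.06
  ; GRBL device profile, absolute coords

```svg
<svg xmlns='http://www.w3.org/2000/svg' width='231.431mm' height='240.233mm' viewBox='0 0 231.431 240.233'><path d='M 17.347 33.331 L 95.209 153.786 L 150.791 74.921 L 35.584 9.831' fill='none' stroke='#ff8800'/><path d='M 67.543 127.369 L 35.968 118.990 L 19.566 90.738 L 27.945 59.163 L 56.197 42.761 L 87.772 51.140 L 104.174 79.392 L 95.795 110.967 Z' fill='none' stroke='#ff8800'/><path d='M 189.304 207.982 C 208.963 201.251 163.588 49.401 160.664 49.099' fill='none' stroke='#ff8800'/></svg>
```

; LightBurn 1.5.06
; GRBL device profile, absolute coords
G21
G90
G00 X17.347 Y206.902
M3 S939
G1 X95.209 Y86.447 F775
G1 X150.791 Y165.312
G1 X35.584 Y230.402
M5
G00 X67.543 Y112.864
M3 S939
G1 X35.968 Y121.243 F775
G1 X19.566 Y149.495
G1 X27.945 Y181.070
G1 X56.197 Y197.472
G1 X87.772 Y189.093
G1 X104.174 Y160.841
G1 X95.795 Y129.266
G1 X67.543 Y112.864
M5
G00 X189.304 Y32.251
M3 S939
G1 X193.534 Y59.874 F775
G1 X183.453 Y114.103
G1 X169.137 Y167.128
G1 X160.664 Y191.134
M5
G00 X0.000 Y0.000

Since the viewBox matches the mm dimensions, user units are millimetres directly. The only transform is the Y-flip y_m = 240.233 − y_svg.

Shape 1 is a open polyline drawn with `<path>`. Its stroke #ff8800 means cut at S939, F775. After flipping Y the toolpath is (17.347,206.902) → (95.209,86.447) → (150.791,165.312) → (35.584,230.402).

Shape 2 is a regular polygon drawn with `<path>`. Its stroke #ff8800 means cut at S939, F775. After flipping Y the toolpath is (67.543,112.864) → (35.968,121.243) → (19.566,149.495) → (27.945,181.070) → (56.197,197.472) → (87.772,189.093) → (104.174,160.841) → (95.795,129.266) → (67.543,112.864), returning to the start.

Shape 3 is a cubic bezier drawn with `<path>`. Its stroke #ff8800 means cut at S939, F775. After flipping Y the toolpath is (189.304,32.251) → (193.534,59.874) → (183.453,114.103) → (169.137,167.128) → (160.664,191.134).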